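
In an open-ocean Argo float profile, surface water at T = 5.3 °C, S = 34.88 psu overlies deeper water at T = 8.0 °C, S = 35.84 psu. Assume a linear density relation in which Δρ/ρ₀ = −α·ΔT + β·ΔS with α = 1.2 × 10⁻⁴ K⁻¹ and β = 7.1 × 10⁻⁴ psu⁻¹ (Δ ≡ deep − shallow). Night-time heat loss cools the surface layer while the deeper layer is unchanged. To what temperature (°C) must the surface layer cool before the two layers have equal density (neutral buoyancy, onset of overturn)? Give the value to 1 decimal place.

2.3 °C

Neutral buoyancy requires Δρ = 0, i.e. −α(T_deep − T_surf′) + β(S_deep − S_surf) = 0.
T_surf′ = T_deep − (β/α)·ΔS = 8.0 − (7.1 × 10⁻⁴/1.2 × 10⁻⁴)·(+0.96) = 2.320 °C.
Cooling required: 5.3 − (2.320) = 2.980 °C.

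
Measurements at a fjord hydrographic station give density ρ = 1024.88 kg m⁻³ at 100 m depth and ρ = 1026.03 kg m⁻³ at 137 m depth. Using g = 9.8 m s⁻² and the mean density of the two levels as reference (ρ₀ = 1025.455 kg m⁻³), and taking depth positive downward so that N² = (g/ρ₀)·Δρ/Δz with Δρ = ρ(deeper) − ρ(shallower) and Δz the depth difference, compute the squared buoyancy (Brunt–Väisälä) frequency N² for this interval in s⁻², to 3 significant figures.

Δρ = 1026.03 − 1024.88 = 1.15 kg m⁻³ over Δz = 137 − 100 = 37 m.
N² = (9.8/1025.455) × (1.15/37) = 2.9703 × 10⁻⁴ s⁻² ≈ 2.97 × 10⁻⁴ s⁻².

2.97 × 10⁻⁴ s⁻²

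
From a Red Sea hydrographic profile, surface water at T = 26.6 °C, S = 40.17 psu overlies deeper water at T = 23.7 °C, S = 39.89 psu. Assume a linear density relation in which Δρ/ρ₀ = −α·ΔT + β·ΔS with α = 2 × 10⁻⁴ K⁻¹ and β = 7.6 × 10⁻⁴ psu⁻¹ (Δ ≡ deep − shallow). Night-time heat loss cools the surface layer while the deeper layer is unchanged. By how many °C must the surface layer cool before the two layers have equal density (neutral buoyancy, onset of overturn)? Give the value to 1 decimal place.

Neutral buoyancy requires Δρ = 0, i.e. −α(T_deep − T_surf′) + β(S_deep − S_surf) = 0.
T_surf′ = T_deep − (β/α)·ΔS = 23.7 − (7.6 × 10⁻⁴/2 × 10⁻⁴)·(-0.28) = 24.764 °C.
Cooling required: 26.6 − (24.764) = 1.836 °C.

1.8 °C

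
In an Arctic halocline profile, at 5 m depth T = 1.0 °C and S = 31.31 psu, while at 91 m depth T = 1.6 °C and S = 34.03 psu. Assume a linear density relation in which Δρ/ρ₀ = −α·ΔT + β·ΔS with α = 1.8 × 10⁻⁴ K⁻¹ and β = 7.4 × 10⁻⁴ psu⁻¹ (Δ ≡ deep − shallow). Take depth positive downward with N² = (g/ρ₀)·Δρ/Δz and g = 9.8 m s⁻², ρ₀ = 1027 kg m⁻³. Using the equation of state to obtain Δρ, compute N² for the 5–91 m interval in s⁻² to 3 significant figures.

2.17 × 10⁻⁴ s⁻²

ΔT = +0.6 K, ΔS = +2.72 psu (deep − shallow).
Δρ/ρ₀ = −αΔT + βΔS = -1.08 × 10⁻⁴ + 2.0128 × 10⁻³ = 1.9048 × 10⁻³, so Δρ ≈ 1.956 kg m⁻³.
N² = (g/ρ₀)·Δρ/Δz = g·(Δρ/ρ₀)/Δz = 9.8 × 1.9048 × 10⁻³ / 86 = 2.1706 × 10⁻⁴ s⁻² ≈ 2.17 × 10⁻⁴ s⁻².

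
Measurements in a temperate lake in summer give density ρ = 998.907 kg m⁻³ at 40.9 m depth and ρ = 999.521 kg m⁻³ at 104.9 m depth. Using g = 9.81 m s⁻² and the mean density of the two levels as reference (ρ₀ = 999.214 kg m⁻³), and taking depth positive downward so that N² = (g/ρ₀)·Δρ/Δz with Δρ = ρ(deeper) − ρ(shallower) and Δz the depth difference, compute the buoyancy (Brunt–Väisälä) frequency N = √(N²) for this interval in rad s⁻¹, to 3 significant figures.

9.71 × 10⁻³ rad s⁻¹

Δρ = 999.521 − 998.907 = 0.614 kg m⁻³ over Δz = 104.9 − 40.9 = 64 m.
N² = (9.81/999.214) × (0.614/64) = 9.4189 × 10⁻⁵ s⁻².
N = √(9.4189 × 10⁻⁵) = 9.7051 × 10⁻³ rad s⁻¹ ≈ 9.71 × 10⁻³ rad s⁻¹.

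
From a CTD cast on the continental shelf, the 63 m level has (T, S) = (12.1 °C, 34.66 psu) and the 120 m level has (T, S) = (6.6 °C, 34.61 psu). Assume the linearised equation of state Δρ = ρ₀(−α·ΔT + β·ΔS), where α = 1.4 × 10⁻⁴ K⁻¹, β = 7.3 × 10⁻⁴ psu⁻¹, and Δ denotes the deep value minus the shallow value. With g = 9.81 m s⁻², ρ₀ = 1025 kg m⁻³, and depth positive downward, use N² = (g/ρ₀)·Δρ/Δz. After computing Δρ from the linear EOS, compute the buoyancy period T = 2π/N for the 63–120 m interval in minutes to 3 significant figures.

9.32 min

ΔT = -5.5 K, ΔS = -0.05 psu (deep − shallow).
Δρ/ρ₀ = −αΔT + βΔS = 7.70 × 10⁻⁴ − 3.65 × 10⁻⁵ = 7.335 × 10⁻⁴, so Δρ ≈ 0.7518 kg m⁻³.
N² = (g/ρ₀)·Δρ/Δz = g·(Δρ/ρ₀)/Δz = 9.81 × 7.335 × 10⁻⁴ / 57 = 1.2624 × 10⁻⁴ s⁻².
N = √(1.2624 × 10⁻⁴) = 0.011236 rad s⁻¹ → T = 2π/N = 559.20 s = 9.3200 min ≈ 9.32 min.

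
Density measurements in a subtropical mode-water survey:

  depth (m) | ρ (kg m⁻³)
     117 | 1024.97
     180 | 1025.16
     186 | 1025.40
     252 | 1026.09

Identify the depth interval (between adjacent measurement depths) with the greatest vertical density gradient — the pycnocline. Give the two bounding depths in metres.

Compute the density gradient over each adjacent pair:
  117–180 m: Δρ/Δz = 0.19/63 = 3.0 × 10⁻³ kg m⁻⁴
  180–186 m: Δρ/Δz = 0.24/6 = 0.040 kg m⁻⁴
  186–252 m: Δρ/Δz = 0.69/66 = 0.010 kg m⁻⁴
The largest gradient is in the 180–186 m interval — the pycnocline.

180–186 m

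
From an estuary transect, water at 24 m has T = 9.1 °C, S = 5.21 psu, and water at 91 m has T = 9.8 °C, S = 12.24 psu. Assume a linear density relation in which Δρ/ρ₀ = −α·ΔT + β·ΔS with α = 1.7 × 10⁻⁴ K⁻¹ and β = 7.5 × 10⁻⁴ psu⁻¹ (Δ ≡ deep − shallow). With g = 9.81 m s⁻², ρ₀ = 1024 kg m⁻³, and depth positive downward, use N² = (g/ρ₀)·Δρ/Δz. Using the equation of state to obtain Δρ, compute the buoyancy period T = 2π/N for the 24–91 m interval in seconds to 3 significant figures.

ΔT = +0.7 K, ΔS = +7.03 psu (deep − shallow).
Δρ/ρ₀ = −αΔT + βΔS = -1.19 × 10⁻⁴ + 5.2725 × 10⁻³ = 5.1535 × 10⁻³, so Δρ ≈ 5.277 kg m⁻³.
N² = (g/ρ₀)·Δρ/Δz = g·(Δρ/ρ₀)/Δz = 9.81 × 5.1535 × 10⁻³ / 67 = 7.5456 × 10⁻⁴ s⁻².
N = √(7.5456 × 10⁻⁴) = 0.027469 rad s⁻¹ → T = 2π/N = 228.74 s ≈ 229 s.

229 s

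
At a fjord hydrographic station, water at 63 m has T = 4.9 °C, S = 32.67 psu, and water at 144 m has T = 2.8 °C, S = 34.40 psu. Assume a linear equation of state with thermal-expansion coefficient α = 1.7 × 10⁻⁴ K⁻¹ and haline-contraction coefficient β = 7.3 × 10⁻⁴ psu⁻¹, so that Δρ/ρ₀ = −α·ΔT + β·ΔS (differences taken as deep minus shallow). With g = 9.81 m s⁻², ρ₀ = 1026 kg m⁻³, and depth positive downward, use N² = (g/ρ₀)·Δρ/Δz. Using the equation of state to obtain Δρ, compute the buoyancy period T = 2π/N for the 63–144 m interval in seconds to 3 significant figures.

449 s

ΔT = -2.1 K, ΔS = +1.73 psu (deep − shallow).
Δρ/ρ₀ = −αΔT + βΔS = 3.57 × 10⁻⁴ + 1.2629 × 10⁻³ = 1.6199 × 10⁻³, so Δρ ≈ 1.662 kg m⁻³.
N² = (g/ρ₀)·Δρ/Δz = g·(Δρ/ρ₀)/Δz = 9.81 × 1.6199 × 10⁻³ / 81 = 1.9619 × 10⁻⁴ s⁻².
N = √(1.9619 × 10⁻⁴) = 0.014007 rad s⁻¹ → T = 2π/N = 448.57 s ≈ 449 s.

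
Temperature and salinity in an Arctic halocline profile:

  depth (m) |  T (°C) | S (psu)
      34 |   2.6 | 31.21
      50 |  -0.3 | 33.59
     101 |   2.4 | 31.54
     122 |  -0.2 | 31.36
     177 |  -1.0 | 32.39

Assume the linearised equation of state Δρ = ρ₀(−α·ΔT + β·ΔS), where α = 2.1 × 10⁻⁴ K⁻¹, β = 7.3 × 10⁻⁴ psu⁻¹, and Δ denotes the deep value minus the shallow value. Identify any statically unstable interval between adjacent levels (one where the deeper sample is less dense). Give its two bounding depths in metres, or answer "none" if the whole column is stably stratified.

Evaluate Δρ/ρ₀ = −αΔT + βΔS across each adjacent pair:
  34–50 m: −αΔT+βΔS = −(2.1 × 10⁻⁴)(-2.9)+(7.3 × 10⁻⁴)(+2.38) = 2.3 × 10⁻³ → stable
  50–101 m: −αΔT+βΔS = −(2.1 × 10⁻⁴)(+2.7)+(7.3 × 10⁻⁴)(-2.05) = -2.1 × 10⁻³ → UNSTABLE
  101–122 m: −αΔT+βΔS = −(2.1 × 10⁻⁴)(-2.6)+(7.3 × 10⁻⁴)(-0.18) = 4.1 × 10⁻⁴ → stable
  122–177 m: −αΔT+βΔS = −(2.1 × 10⁻⁴)(-0.8)+(7.3 × 10⁻⁴)(+1.03) = 9.2 × 10⁻⁴ → stable
The 50–101 m interval has Δρ < 0: lighter water underlies denser water.

50–101 m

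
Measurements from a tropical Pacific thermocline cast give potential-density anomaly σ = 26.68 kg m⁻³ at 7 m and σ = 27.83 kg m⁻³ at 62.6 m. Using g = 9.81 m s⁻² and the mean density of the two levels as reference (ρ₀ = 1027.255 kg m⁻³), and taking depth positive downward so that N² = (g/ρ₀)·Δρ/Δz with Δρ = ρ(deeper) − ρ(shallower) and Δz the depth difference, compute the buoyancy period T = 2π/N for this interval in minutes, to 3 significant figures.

7.45 min

Δρ = 1027.83 − 1026.68 = 1.15 kg m⁻³ over Δz = 62.6 − 7 = 55.6 m.
N² = (9.81/1027.255) × (1.15/55.6) = 1.9752 × 10⁻⁴ s⁻².
N = √(1.9752 × 10⁻⁴) = 0.014054 rad s⁻¹, so T = 2π/N = 447.07 s = 7.4512 min ≈ 7.45 min.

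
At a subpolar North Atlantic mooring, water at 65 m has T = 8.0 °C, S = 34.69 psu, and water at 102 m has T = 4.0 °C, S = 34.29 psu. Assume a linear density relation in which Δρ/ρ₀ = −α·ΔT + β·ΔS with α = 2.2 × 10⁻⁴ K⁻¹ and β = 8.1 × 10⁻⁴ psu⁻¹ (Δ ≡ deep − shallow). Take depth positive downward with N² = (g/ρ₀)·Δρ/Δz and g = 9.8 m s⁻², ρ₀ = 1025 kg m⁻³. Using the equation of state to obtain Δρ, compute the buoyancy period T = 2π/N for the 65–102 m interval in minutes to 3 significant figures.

8.63 min

ΔT = -4.0 K, ΔS = -0.40 psu (deep − shallow).
Δρ/ρ₀ = −αΔT + βΔS = 8.80 × 10⁻⁴ − 3.24 × 10⁻⁴ = 5.56 × 10⁻⁴, so Δρ ≈ 0.5699 kg m⁻³.
N² = (g/ρ₀)·Δρ/Δz = g·(Δρ/ρ₀)/Δz = 9.8 × 5.56 × 10⁻⁴ / 37 = 1.4726 × 10⁻⁴ s⁻².
N = √(1.4726 × 10⁻⁴) = 0.012135 rad s⁻¹ → T = 2π/N = 517.77 s = 8.6295 min ≈ 8.63 min.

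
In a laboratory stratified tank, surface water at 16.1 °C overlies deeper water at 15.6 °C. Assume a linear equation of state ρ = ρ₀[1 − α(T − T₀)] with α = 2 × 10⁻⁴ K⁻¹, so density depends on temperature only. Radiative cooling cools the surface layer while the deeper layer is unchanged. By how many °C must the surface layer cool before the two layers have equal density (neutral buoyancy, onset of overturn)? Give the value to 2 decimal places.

With temperature the only control, equal density requires T_surf′ = T_deep.
T_surf′ = 15.6 °C.
Cooling required: 16.1 − 15.6 = 0.50 °C.

0.50 °C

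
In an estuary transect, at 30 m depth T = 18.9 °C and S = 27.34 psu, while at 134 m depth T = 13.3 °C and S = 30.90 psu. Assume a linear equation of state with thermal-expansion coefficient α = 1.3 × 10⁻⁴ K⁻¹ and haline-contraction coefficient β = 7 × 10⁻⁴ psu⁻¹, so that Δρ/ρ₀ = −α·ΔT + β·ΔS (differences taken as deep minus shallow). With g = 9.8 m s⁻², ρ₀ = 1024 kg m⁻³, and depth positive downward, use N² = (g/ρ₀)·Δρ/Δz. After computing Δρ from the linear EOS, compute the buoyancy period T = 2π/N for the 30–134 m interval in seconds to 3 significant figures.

361 s

ΔT = -5.6 K, ΔS = +3.56 psu (deep − shallow).
Δρ/ρ₀ = −αΔT + βΔS = 7.28 × 10⁻⁴ + 2.492 × 10⁻³ = 3.22 × 10⁻³, so Δρ ≈ 3.297 kg m⁻³.
N² = (g/ρ₀)·Δρ/Δz = g·(Δρ/ρ₀)/Δz = 9.8 × 3.22 × 10⁻³ / 104 = 3.0342 × 10⁻⁴ s⁻².
N = √(3.0342 × 10⁻⁴) = 0.017419 rad s⁻¹ → T = 2π/N = 360.71 s ≈ 361 s.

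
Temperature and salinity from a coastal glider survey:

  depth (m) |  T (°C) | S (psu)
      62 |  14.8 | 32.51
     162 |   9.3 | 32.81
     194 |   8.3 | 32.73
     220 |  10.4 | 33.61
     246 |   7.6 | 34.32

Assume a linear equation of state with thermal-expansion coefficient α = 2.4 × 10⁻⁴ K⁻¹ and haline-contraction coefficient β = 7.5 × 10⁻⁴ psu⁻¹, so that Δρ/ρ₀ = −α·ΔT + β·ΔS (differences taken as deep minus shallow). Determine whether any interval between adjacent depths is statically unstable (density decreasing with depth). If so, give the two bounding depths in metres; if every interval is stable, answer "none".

none

Evaluate Δρ/ρ₀ = −αΔT + βΔS across each adjacent pair:
  62–162 m: −αΔT+βΔS = −(2.4 × 10⁻⁴)(-5.5)+(7.5 × 10⁻⁴)(+0.30) = 1.5 × 10⁻³ → stable
  162–194 m: −αΔT+βΔS = −(2.4 × 10⁻⁴)(-1.0)+(7.5 × 10⁻⁴)(-0.08) = 1.8 × 10⁻⁴ → stable
  194–220 m: −αΔT+βΔS = −(2.4 × 10⁻⁴)(+2.1)+(7.5 × 10⁻⁴)(+0.88) = 1.6 × 10⁻⁴ → stable
  220–246 m: −αΔT+βΔS = −(2.4 × 10⁻⁴)(-2.8)+(7.5 × 10⁻⁴)(+0.71) = 1.2 × 10⁻³ → stable
Every interval has Δρ > 0: the column is stably stratified throughout.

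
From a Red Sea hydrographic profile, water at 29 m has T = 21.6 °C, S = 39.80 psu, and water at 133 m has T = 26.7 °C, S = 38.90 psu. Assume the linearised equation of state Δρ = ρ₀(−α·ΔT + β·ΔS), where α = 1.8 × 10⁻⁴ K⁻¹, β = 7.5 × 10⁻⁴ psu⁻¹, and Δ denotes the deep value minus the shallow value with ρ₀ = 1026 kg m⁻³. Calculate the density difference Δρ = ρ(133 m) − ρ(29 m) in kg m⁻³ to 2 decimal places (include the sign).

ΔT = +5.1 K, ΔS = -0.90 psu (deep − shallow).
Δρ/ρ₀ = −(1.8 × 10⁻⁴)(+5.1) + (7.5 × 10⁻⁴)(-0.90) = -1.593 × 10⁻³.
Δρ = 1026 × (-1.593 × 10⁻³) = -1.63 kg m⁻³.
Negative Δρ: lighter below, statically unstable.

-1.63 kg m⁻³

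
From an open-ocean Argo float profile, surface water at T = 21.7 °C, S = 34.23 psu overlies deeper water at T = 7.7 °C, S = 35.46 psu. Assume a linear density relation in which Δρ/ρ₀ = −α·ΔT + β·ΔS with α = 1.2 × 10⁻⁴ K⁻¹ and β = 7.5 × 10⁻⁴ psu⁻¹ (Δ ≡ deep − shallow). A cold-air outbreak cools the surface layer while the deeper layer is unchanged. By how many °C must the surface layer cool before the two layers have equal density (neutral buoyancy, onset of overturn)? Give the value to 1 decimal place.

21.7 °C

Neutral buoyancy requires Δρ = 0, i.e. −α(T_deep − T_surf′) + β(S_deep − S_surf) = 0.
T_surf′ = T_deep − (β/α)·ΔS = 7.7 − (7.5 × 10⁻⁴/1.2 × 10⁻⁴)·(+1.23) = 0.013 °C.
Cooling required: 21.7 − (0.013) = 21.687 °C.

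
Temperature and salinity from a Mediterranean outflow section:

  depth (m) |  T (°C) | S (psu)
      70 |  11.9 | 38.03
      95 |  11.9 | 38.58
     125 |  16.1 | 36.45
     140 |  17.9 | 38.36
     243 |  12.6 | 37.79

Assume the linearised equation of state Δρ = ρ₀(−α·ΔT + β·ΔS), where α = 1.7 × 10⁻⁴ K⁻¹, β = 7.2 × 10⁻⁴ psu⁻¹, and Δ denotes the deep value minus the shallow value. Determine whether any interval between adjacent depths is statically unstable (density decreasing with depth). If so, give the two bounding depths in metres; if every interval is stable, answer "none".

95–125 m

Evaluate Δρ/ρ₀ = −αΔT + βΔS across each adjacent pair:
  70–95 m: −αΔT+βΔS = −(1.7 × 10⁻⁴)(+0.0)+(7.2 × 10⁻⁴)(+0.55) = 4.0 × 10⁻⁴ → stable
  95–125 m: −αΔT+βΔS = −(1.7 × 10⁻⁴)(+4.2)+(7.2 × 10⁻⁴)(-2.13) = -2.2 × 10⁻³ → UNSTABLE
  125–140 m: −αΔT+βΔS = −(1.7 × 10⁻⁴)(+1.8)+(7.2 × 10⁻⁴)(+1.91) = 1.1 × 10⁻³ → stable
  140–243 m: −αΔT+βΔS = −(1.7 × 10⁻⁴)(-5.3)+(7.2 × 10⁻⁴)(-0.57) = 4.9 × 10⁻⁴ → stable
The 95–125 m interval has Δρ < 0: lighter water underlies denser water.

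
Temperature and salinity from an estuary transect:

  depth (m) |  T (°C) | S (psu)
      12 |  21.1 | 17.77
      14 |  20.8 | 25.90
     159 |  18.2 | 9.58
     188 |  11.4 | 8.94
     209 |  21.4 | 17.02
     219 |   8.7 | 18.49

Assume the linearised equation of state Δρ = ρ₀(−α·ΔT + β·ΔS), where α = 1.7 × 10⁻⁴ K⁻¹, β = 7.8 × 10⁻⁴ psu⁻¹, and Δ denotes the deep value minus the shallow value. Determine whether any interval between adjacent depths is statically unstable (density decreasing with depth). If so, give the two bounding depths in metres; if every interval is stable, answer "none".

Evaluate Δρ/ρ₀ = −αΔT + βΔS across each adjacent pair:
  12–14 m: −αΔT+βΔS = −(1.7 × 10⁻⁴)(-0.3)+(7.8 × 10⁻⁴)(+8.13) = 6.4 × 10⁻³ → stable
  14–159 m: −αΔT+βΔS = −(1.7 × 10⁻⁴)(-2.6)+(7.8 × 10⁻⁴)(-16.32) = -0.012 → UNSTABLE
  159–188 m: −αΔT+βΔS = −(1.7 × 10⁻⁴)(-6.8)+(7.8 × 10⁻⁴)(-0.64) = 6.6 × 10⁻⁴ → stable
  188–209 m: −αΔT+βΔS = −(1.7 × 10⁻⁴)(+10.0)+(7.8 × 10⁻⁴)(+8.08) = 4.6 × 10⁻³ → stable
  209–219 m: −αΔT+βΔS = −(1.7 × 10⁻⁴)(-12.7)+(7.8 × 10⁻⁴)(+1.47) = 3.3 × 10⁻³ → stable
The 14–159 m interval has Δρ < 0: lighter water underlies denser water.

14–159 m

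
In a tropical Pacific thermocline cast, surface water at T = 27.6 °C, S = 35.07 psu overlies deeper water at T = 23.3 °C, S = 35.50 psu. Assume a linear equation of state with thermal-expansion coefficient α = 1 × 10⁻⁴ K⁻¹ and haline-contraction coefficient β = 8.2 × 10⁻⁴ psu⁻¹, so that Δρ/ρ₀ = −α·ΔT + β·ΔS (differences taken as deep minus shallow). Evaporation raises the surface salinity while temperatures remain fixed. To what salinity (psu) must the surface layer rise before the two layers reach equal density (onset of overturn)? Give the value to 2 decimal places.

Neutral buoyancy requires −α(T_deep − T_surf) + β(S_deep − S_surf′) = 0.
S_surf′ = S_deep − (α/β)·ΔT = 35.50 − (1 × 10⁻⁴/8.2 × 10⁻⁴)·(-4.3) = 36.0244 psu.
Increase required: 36.0244 − 35.07 = 0.9544 psu.

36.02 psu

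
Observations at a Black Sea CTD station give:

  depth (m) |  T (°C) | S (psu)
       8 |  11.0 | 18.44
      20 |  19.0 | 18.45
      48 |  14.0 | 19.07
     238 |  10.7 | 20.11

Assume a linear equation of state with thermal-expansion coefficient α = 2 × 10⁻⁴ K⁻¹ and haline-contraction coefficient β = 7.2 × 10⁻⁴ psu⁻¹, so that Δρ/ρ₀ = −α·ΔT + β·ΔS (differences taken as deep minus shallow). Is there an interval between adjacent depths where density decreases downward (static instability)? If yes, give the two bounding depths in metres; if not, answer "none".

8–20 m

Evaluate Δρ/ρ₀ = −αΔT + βΔS across each adjacent pair:
  8–20 m: −αΔT+βΔS = −(2 × 10⁻⁴)(+8.0)+(7.2 × 10⁻⁴)(+0.01) = -1.6 × 10⁻³ → UNSTABLE
  20–48 m: −αΔT+βΔS = −(2 × 10⁻⁴)(-5.0)+(7.2 × 10⁻⁴)(+0.62) = 1.4 × 10⁻³ → stable
  48–238 m: −αΔT+βΔS = −(2 × 10⁻⁴)(-3.3)+(7.2 × 10⁻⁴)(+1.04) = 1.4 × 10⁻³ → stable
The 8–20 m interval has Δρ < 0: lighter water underlies denser water.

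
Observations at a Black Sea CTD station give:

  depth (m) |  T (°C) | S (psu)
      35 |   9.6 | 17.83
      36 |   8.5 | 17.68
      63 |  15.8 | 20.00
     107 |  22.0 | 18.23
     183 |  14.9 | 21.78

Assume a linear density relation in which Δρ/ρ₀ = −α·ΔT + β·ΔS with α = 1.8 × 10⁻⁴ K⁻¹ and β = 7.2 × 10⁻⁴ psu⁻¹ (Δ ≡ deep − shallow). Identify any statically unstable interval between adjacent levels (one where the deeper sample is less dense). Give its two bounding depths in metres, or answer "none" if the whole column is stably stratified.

63–107 m

Evaluate Δρ/ρ₀ = −αΔT + βΔS across each adjacent pair:
  35–36 m: −αΔT+βΔS = −(1.8 × 10⁻⁴)(-1.1)+(7.2 × 10⁻⁴)(-0.15) = 9.0 × 10⁻⁵ → stable
  36–63 m: −αΔT+βΔS = −(1.8 × 10⁻⁴)(+7.3)+(7.2 × 10⁻⁴)(+2.32) = 3.6 × 10⁻⁴ → stable
  63–107 m: −αΔT+βΔS = −(1.8 × 10⁻⁴)(+6.2)+(7.2 × 10⁻⁴)(-1.77) = -2.4 × 10⁻³ → UNSTABLE
  107–183 m: −αΔT+βΔS = −(1.8 × 10⁻⁴)(-7.1)+(7.2 × 10⁻⁴)(+3.55) = 3.8 × 10⁻³ → stable
The 63–107 m interval has Δρ < 0: lighter water underlies denser water.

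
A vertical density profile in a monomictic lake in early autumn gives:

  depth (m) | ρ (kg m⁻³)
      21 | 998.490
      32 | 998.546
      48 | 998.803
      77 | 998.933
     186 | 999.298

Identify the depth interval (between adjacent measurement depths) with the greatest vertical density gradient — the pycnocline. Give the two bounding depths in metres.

Compute the density gradient over each adjacent pair:
  21–32 m: Δρ/Δz = 0.056/11 = 5.1 × 10⁻³ kg m⁻⁴
  32–48 m: Δρ/Δz = 0.257/16 = 0.016 kg m⁻⁴
  48–77 m: Δρ/Δz = 0.130/29 = 4.5 × 10⁻³ kg m⁻⁴
  77–186 m: Δρ/Δz = 0.365/109 = 3.3 × 10⁻³ kg m⁻⁴
The largest gradient is in the 32–48 m interval — the pycnocline.

32–48 m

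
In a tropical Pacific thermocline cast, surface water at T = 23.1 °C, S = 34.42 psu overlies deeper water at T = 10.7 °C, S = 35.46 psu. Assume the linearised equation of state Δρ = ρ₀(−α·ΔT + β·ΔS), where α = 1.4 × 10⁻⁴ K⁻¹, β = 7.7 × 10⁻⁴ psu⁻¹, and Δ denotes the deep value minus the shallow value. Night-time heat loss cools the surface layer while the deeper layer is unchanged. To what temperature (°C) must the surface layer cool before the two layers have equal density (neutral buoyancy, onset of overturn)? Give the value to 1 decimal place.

Neutral buoyancy requires Δρ = 0, i.e. −α(T_deep − T_surf′) + β(S_deep − S_surf) = 0.
T_surf′ = T_deep − (β/α)·ΔS = 10.7 − (7.7 × 10⁻⁴/1.4 × 10⁻⁴)·(+1.04) = 4.980 °C.
Cooling required: 23.1 − (4.980) = 18.120 °C.

5.0 °C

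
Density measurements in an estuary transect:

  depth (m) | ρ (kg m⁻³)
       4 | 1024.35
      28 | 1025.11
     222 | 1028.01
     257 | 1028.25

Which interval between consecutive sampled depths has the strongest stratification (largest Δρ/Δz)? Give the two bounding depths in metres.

4–28 m

Compute the density gradient over each adjacent pair:
  4–28 m: Δρ/Δz = 0.76/24 = 0.032 kg m⁻⁴
  28–222 m: Δρ/Δz = 2.90/194 = 0.015 kg m⁻⁴
  222–257 m: Δρ/Δz = 0.24/35 = 6.9 × 10⁻³ kg m⁻⁴
The largest gradient is in the 4–28 m interval — the pycnocline.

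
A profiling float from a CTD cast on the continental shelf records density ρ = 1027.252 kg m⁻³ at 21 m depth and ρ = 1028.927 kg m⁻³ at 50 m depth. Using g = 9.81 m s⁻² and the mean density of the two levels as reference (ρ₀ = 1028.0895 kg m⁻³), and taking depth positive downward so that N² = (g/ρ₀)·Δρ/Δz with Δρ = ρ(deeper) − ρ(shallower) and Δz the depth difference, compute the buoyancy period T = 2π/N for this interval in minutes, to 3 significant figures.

4.46 min

Δρ = 1028.927 − 1027.252 = 1.675 kg m⁻³ over Δz = 50 − 21 = 29 m.
N² = (9.81/1028.0895) × (1.675/29) = 5.5113 × 10⁻⁴ s⁻².
N = √(5.5113 × 10⁻⁴) = 0.023476 rad s⁻¹, so T = 2π/N = 267.64 s = 4.4607 min ≈ 4.46 min.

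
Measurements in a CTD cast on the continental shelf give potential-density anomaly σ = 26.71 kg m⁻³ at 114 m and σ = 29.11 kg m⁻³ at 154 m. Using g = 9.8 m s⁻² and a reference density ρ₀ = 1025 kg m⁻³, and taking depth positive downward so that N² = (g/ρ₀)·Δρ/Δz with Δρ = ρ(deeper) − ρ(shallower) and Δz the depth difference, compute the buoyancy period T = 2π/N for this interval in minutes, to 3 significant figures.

4.37 min

Δρ = 1029.11 − 1026.71 = 2.40 kg m⁻³ over Δz = 154 − 114 = 40 m.
N² = (9.8/1025) × (2.40/40) = 5.7366 × 10⁻⁴ s⁻².
N = √(5.7366 × 10⁻⁴) = 0.023951 rad s⁻¹, so T = 2π/N = 262.33 s = 4.3722 min ≈ 4.37 min.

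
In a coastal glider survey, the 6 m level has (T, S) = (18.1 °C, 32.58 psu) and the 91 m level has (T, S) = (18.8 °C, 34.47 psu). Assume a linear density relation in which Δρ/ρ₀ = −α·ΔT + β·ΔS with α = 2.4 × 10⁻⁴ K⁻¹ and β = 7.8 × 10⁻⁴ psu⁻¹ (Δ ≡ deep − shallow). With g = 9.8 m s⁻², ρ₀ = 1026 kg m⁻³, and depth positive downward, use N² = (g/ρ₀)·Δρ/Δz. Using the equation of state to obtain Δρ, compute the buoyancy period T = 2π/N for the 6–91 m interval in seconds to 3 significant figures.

ΔT = +0.7 K, ΔS = +1.89 psu (deep − shallow).
Δρ/ρ₀ = −αΔT + βΔS = -1.68 × 10⁻⁴ + 1.4742 × 10⁻³ = 1.3062 × 10⁻³, so Δρ ≈ 1.340 kg m⁻³.
N² = (g/ρ₀)·Δρ/Δz = g·(Δρ/ρ₀)/Δz = 9.8 × 1.3062 × 10⁻³ / 85 = 1.5060 × 10⁻⁴ s⁻².
N = √(1.5060 × 10⁻⁴) = 0.012272 rad s⁻¹ → T = 2π/N = 511.99 s ≈ 512 s.

512 s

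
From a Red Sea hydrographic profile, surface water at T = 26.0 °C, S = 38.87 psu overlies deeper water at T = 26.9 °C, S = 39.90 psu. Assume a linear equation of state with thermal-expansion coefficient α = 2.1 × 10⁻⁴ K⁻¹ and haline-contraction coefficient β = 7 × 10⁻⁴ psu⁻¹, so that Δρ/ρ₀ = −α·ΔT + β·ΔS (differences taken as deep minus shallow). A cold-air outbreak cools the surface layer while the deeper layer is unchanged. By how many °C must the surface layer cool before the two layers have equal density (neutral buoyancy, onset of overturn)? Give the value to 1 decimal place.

2.5 °C

Neutral buoyancy requires Δρ = 0, i.e. −α(T_deep − T_surf′) + β(S_deep − S_surf) = 0.
T_surf′ = T_deep − (β/α)·ΔS = 26.9 − (7 × 10⁻⁴/2.1 × 10⁻⁴)·(+1.03) = 23.467 °C.
Cooling required: 26.0 − (23.467) = 2.533 °C.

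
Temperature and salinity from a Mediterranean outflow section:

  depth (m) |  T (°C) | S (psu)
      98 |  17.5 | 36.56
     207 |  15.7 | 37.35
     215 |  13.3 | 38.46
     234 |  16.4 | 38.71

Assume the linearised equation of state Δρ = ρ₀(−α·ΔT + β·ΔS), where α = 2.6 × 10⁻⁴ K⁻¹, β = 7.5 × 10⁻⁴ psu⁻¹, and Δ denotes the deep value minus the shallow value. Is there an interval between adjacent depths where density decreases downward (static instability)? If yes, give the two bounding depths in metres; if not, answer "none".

Evaluate Δρ/ρ₀ = −αΔT + βΔS across each adjacent pair:
  98–207 m: −αΔT+βΔS = −(2.6 × 10⁻⁴)(-1.8)+(7.5 × 10⁻⁴)(+0.79) = 1.1 × 10⁻³ → stable
  207–215 m: −αΔT+βΔS = −(2.6 × 10⁻⁴)(-2.4)+(7.5 × 10⁻⁴)(+1.11) = 1.5 × 10⁻³ → stable
  215–234 m: −αΔT+βΔS = −(2.6 × 10⁻⁴)(+3.1)+(7.5 × 10⁻⁴)(+0.25) = -6.2 × 10⁻⁴ → UNSTABLE
The 215–234 m interval has Δρ < 0: lighter water underlies denser water.

215–234 m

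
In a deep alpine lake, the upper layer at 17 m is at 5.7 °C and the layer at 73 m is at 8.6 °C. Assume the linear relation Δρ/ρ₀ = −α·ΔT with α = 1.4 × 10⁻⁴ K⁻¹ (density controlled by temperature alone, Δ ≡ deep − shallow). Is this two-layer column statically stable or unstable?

ΔT = 8.6 − 5.7 = +2.9 K, so Δρ/ρ₀ = −αΔT = -4.06 × 10⁻⁴.
Δρ/ρ₀ < 0, so Δρ < 0: deeper water is lighter → statically unstable; the column would overturn.

unstable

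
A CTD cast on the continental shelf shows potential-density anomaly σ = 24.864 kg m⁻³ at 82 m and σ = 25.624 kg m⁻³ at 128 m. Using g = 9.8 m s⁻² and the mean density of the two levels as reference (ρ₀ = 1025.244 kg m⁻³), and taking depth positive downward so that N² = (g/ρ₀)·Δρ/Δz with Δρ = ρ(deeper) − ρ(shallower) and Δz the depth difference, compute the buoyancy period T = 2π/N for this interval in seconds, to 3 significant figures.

500 s

Δρ = 1025.624 − 1024.864 = 0.760 kg m⁻³ over Δz = 128 − 82 = 46 m.
N² = (9.8/1025.244) × (0.760/46) = 1.5793 × 10⁻⁴ s⁻².
N = √(1.5793 × 10⁻⁴) = 0.012567 rad s⁻¹, so T = 2π/N = 499.97 s ≈ 500 s.
A positive N² confirms static stability across the interval.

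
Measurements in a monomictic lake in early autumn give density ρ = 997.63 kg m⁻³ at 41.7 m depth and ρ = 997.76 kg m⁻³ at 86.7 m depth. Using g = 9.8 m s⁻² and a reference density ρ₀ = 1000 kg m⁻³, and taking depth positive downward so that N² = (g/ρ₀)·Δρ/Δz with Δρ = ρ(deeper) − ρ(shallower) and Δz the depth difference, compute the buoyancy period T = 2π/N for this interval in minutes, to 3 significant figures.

Δρ = 997.76 − 997.63 = 0.13 kg m⁻³ over Δz = 86.7 − 41.7 = 45 m.
N² = (9.8/1000) × (0.13/45) = 2.8311 × 10⁻⁵ s⁻².
N = √(2.8311 × 10⁻⁵) = 5.3208 × 10⁻³ rad s⁻¹, so T = 2π/N = 1.1809 × 10³ s = 19.682 min ≈ 19.7 min.

19.7 min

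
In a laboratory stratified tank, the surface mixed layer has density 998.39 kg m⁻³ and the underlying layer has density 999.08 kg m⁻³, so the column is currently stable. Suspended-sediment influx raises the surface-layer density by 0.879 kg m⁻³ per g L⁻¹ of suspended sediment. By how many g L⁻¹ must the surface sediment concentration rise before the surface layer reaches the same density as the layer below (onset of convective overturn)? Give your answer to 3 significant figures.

Density deficit of the surface layer: 999.08 − 998.39 = 0.69 kg m⁻³.
Required change = 0.69 / 0.879 = 0.785 g L⁻¹.

0.785 g L⁻¹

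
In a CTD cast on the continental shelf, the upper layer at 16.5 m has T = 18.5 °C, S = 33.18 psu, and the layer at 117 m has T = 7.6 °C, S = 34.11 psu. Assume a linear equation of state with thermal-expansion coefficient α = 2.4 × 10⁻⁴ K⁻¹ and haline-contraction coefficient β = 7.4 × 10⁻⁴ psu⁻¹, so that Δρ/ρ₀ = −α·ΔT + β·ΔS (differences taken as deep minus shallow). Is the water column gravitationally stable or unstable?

ΔT = 7.6 − 18.5 = -10.9 K and ΔS = 34.11 − 33.18 = +0.93 psu (deep − shallow).
−αΔT = 2.616 × 10⁻³; βΔS = 6.882 × 10⁻⁴; sum Δρ/ρ₀ = 3.3042 × 10⁻³.
Δρ/ρ₀ > 0, so Δρ > 0: deeper water is denser → statically stable.

stable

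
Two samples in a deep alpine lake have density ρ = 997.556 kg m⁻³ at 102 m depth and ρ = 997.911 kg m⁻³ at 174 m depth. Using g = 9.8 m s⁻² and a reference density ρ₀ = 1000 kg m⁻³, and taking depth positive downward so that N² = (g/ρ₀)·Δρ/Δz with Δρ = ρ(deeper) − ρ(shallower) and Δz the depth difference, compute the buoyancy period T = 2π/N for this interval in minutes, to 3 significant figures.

Δρ = 997.911 − 997.556 = 0.355 kg m⁻³ over Δz = 174 − 102 = 72 m.
N² = (9.8/1000) × (0.355/72) = 4.8319 × 10⁻⁵ s⁻².
N = √(4.8319 × 10⁻⁵) = 6.9512 × 10⁻³ rad s⁻¹, so T = 2π/N = 903.90 s = 15.065 min ≈ 15.1 min.

15.1 min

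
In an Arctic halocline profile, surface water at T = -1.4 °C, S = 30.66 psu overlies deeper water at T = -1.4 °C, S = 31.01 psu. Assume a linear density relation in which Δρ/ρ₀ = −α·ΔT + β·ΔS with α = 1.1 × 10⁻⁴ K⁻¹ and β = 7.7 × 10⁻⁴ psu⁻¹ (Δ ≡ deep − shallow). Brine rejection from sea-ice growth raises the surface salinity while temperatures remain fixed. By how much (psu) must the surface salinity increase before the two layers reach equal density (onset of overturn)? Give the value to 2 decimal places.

Neutral buoyancy requires −α(T_deep − T_surf) + β(S_deep − S_surf′) = 0.
S_surf′ = S_deep − (α/β)·ΔT = 31.01 − (1.1 × 10⁻⁴/7.7 × 10⁻⁴)·(+0.0) = 31.0100 psu.
Increase required: 31.0100 − 30.66 = 0.3500 psu.

0.35 psu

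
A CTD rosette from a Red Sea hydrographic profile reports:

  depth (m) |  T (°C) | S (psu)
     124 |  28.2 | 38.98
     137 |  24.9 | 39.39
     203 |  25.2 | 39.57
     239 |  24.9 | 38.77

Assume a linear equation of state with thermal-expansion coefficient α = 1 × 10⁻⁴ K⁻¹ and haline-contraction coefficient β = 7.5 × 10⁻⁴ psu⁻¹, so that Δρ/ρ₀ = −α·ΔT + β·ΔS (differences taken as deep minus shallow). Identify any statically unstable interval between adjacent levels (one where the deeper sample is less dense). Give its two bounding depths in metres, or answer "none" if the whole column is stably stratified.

203–239 m

Evaluate Δρ/ρ₀ = −αΔT + βΔS across each adjacent pair:
  124–137 m: −αΔT+βΔS = −(1 × 10⁻⁴)(-3.3)+(7.5 × 10⁻⁴)(+0.41) = 6.4 × 10⁻⁴ → stable
  137–203 m: −αΔT+βΔS = −(1 × 10⁻⁴)(+0.3)+(7.5 × 10⁻⁴)(+0.18) = 1.1 × 10⁻⁴ → stable
  203–239 m: −αΔT+βΔS = −(1 × 10⁻⁴)(-0.3)+(7.5 × 10⁻⁴)(-0.80) = -5.7 × 10⁻⁴ → UNSTABLE
The 203–239 m interval has Δρ < 0: lighter water underlies denser water.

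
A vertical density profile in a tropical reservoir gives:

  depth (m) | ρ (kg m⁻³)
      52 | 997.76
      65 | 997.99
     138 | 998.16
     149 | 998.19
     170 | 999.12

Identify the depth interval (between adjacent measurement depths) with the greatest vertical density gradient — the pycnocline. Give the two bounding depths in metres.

Compute the density gradient over each adjacent pair:
  52–65 m: Δρ/Δz = 0.23/13 = 0.018 kg m⁻⁴
  65–138 m: Δρ/Δz = 0.17/73 = 2.3 × 10⁻³ kg m⁻⁴
  138–149 m: Δρ/Δz = 0.03/11 = 2.7 × 10⁻³ kg m⁻⁴
  149–170 m: Δρ/Δz = 0.93/21 = 0.044 kg m⁻⁴
The largest gradient is in the 149–170 m interval — the pycnocline.

149–170 m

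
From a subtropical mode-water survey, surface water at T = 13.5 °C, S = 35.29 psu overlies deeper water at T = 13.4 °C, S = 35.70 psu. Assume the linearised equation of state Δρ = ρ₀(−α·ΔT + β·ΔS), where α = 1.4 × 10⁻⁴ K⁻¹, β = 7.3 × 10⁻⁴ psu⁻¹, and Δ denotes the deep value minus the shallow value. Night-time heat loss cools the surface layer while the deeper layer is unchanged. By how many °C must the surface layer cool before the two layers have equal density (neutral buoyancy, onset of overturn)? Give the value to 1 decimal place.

2.2 °C

Neutral buoyancy requires Δρ = 0, i.e. −α(T_deep − T_surf′) + β(S_deep − S_surf) = 0.
T_surf′ = T_deep − (β/α)·ΔS = 13.4 − (7.3 × 10⁻⁴/1.4 × 10⁻⁴)·(+0.41) = 11.262 °C.
Cooling required: 13.5 − (11.262) = 2.238 °C.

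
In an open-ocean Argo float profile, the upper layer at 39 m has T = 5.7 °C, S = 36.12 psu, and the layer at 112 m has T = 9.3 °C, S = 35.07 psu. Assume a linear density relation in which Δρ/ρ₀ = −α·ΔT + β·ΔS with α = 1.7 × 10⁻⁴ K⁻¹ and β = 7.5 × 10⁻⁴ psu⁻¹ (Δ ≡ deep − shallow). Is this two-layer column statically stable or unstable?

unstable

ΔT = 9.3 − 5.7 = +3.6 K and ΔS = 35.07 − 36.12 = -1.05 psu (deep − shallow).
−αΔT = -6.12 × 10⁻⁴; βΔS = -7.875 × 10⁻⁴; sum Δρ/ρ₀ = -1.3995 × 10⁻³.
Δρ/ρ₀ < 0, so Δρ < 0: deeper water is lighter → statically unstable; the column would overturn.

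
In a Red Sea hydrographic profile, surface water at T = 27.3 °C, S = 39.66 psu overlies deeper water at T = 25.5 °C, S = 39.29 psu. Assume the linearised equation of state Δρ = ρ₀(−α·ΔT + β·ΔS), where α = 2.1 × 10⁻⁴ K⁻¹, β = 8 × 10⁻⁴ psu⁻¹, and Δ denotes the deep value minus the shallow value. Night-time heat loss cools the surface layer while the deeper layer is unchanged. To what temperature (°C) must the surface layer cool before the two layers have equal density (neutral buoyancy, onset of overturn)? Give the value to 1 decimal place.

Neutral buoyancy requires Δρ = 0, i.e. −α(T_deep − T_surf′) + β(S_deep − S_surf) = 0.
T_surf′ = T_deep − (β/α)·ΔS = 25.5 − (8 × 10⁻⁴/2.1 × 10⁻⁴)·(-0.37) = 26.910 °C.
Cooling required: 27.3 − (26.910) = 0.390 °C.

26.9 °C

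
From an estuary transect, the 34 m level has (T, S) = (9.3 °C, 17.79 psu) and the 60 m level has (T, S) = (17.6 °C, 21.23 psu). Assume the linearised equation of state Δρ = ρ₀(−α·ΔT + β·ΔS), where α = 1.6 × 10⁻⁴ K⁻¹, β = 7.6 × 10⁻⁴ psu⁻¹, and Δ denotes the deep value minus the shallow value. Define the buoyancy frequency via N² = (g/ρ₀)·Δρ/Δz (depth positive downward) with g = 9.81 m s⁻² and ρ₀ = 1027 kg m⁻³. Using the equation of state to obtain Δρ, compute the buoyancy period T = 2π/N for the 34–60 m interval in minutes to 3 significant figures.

4.75 min

ΔT = +8.3 K, ΔS = +3.44 psu (deep − shallow).
Δρ/ρ₀ = −αΔT + βΔS = -1.328 × 10⁻³ + 2.6144 × 10⁻³ = 1.2864 × 10⁻³, so Δρ ≈ 1.321 kg m⁻³.
N² = (g/ρ₀)·Δρ/Δz = g·(Δρ/ρ₀)/Δz = 9.81 × 1.2864 × 10⁻³ / 26 = 4.8537 × 10⁻⁴ s⁻².
N = √(4.8537 × 10⁻⁴) = 0.022031 rad s⁻¹ → T = 2π/N = 285.20 s = 4.7533 min ≈ 4.75 min.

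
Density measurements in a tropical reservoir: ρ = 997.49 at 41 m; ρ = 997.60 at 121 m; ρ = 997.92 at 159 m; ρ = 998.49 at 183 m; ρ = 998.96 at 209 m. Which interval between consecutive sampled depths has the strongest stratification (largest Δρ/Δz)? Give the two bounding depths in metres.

159–183 m

Compute the density gradient over each adjacent pair:
  41–121 m: Δρ/Δz = 0.11/80 = 1.4 × 10⁻³ kg m⁻⁴
  121–159 m: Δρ/Δz = 0.32/38 = 8.4 × 10⁻³ kg m⁻⁴
  159–183 m: Δρ/Δz = 0.57/24 = 0.024 kg m⁻⁴
  183–209 m: Δρ/Δz = 0.47/26 = 0.018 kg m⁻⁴
The largest gradient is in the 159–183 m interval — the pycnocline.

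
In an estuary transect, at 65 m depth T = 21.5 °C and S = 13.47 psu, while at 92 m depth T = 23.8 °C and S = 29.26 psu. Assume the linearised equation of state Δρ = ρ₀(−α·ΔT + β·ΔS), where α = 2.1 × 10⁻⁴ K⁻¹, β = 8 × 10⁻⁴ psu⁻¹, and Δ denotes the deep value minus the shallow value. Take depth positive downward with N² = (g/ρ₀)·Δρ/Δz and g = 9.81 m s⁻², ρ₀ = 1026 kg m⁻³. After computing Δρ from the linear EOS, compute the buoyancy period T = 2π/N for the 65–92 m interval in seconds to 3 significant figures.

ΔT = +2.3 K, ΔS = +15.79 psu (deep − shallow).
Δρ/ρ₀ = −αΔT + βΔS = -4.83 × 10⁻⁴ + 0.012632 = 0.012149, so Δρ ≈ 12.46 kg m⁻³.
N² = (g/ρ₀)·Δρ/Δz = g·(Δρ/ρ₀)/Δz = 9.81 × 0.012149 / 27 = 4.4141 × 10⁻³ s⁻².
N = √(4.4141 × 10⁻³) = 0.066439 rad s⁻¹ → T = 2π/N = 94.571 s ≈ 94.6 s.

94.6 s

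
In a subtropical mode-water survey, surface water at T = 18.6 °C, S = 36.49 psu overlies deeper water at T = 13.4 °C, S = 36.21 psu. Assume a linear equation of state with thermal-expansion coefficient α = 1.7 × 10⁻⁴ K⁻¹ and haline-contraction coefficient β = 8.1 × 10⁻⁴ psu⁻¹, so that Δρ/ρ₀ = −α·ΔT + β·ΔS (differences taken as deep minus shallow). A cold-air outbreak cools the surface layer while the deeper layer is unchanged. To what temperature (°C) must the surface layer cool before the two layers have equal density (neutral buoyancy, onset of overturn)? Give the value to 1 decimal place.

Neutral buoyancy requires Δρ = 0, i.e. −α(T_deep − T_surf′) + β(S_deep − S_surf) = 0.
T_surf′ = T_deep − (β/α)·ΔS = 13.4 − (8.1 × 10⁻⁴/1.7 × 10⁻⁴)·(-0.28) = 14.734 °C.
Cooling required: 18.6 − (14.734) = 3.866 °C.

14.7 °C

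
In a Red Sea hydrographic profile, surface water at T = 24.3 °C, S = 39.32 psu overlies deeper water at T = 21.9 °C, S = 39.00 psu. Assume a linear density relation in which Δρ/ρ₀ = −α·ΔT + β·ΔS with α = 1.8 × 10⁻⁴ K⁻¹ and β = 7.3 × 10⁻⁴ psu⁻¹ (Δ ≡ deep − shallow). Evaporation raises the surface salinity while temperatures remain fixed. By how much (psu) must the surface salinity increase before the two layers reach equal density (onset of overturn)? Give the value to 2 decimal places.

0.27 psu

Neutral buoyancy requires −α(T_deep − T_surf) + β(S_deep − S_surf′) = 0.
S_surf′ = S_deep − (α/β)·ΔT = 39.00 − (1.8 × 10⁻⁴/7.3 × 10⁻⁴)·(-2.4) = 39.5918 psu.
Increase required: 39.5918 − 39.32 = 0.2718 psu.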